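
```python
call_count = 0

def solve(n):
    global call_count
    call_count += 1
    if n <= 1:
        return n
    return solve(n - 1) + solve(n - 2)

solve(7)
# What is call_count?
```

Calls(n) = 1 + Calls(n-1) + Calls(n-2); Calls(0)=Calls(1)=1. For n=7 this gives 41.

Answer: 41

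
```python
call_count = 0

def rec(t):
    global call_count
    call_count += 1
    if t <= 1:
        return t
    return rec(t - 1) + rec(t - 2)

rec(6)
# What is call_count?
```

Calls(t) = 1 + Calls(t-1) + Calls(t-2); Calls(0)=Calls(1)=1. For t=6 this gives 25.

Answer: 25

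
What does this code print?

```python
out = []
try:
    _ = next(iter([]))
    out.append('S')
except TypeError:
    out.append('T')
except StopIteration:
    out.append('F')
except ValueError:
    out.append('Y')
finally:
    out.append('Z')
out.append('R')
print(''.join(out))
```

Execution trace: 'F' (except StopIteration) → 'Z' (finally) → 'R' (after the try/except). Output: FZR

Answer: FZR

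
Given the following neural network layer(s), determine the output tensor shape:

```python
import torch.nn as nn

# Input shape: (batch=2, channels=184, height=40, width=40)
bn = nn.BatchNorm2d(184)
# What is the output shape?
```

Input: (2, 184, 40, 40) -> Output: (2, 184, 40, 40)

Answer: (2, 184, 40, 40)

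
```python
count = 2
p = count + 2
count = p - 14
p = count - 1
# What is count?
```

Trace:
`count = 2` → count = 2
`p = count + 2` → p = 4
`count = p - 14` → count = -10
`p = count - 1` → p = -11
So count = -10

Answer: -10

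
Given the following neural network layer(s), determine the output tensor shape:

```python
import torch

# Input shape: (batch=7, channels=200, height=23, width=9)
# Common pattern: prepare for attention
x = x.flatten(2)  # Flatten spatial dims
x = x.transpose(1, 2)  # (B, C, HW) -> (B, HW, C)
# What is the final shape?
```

Input: (7, 200, 23, 9) -> after flatten(2): (7, 200, 207) -> Output: (7, 207, 200)

Answer: (7, 207, 200)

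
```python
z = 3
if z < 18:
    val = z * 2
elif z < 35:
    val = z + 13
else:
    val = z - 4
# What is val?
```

Trace:
`z = 3` → z = 3
`if z < 18: ...` → z < 18 is True → val = 6
So val = 6

Answer: 6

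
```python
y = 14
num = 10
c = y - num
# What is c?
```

Trace:
`y = 14` → y = 14
`num = 10` → num = 10
`c = y - num` → c = 4
So c = 4

Answer: 4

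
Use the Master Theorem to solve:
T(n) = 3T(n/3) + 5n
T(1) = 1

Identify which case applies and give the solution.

a=3, b=3, f(n)=5n. log_3(3) = 1. Since c=1 = 1, Case 2 applies: T(n) = Θ(n^log_b(a) · log n) = O(n log n).

Answer: O(n log n) - Case 2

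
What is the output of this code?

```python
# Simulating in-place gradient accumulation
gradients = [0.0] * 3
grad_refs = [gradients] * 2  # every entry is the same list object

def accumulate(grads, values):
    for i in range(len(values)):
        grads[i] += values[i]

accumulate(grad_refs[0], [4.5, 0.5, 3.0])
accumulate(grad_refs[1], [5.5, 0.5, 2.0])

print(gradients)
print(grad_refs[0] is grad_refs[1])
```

Key concept: gradient accumulation aliasing.
Step by step:
`gradients = [0.0] * 3` → gradients = [0.0, 0.0, 0.0]
`grad_refs = [gradients] * 2` → grad_refs = [[0.0, 0.0, 0.0], [0.0, 0.0, 0.0]]
`accumulate(grad_refs[0], [4.5, 0.5, 3.0])` → gradients = [4.5, 0.5, 3.0]; grad_refs = [[4.5, 0.5, 3.0], [4.5, 0.5, 3.0]]
`accumulate(grad_refs[1], [5.5, 0.5, 2.0])` → gradients = [10.0, 1.0, 5.0]; grad_refs = [[10.0, 1.0, 5.0], [10.0, 1.0, 5.0]]
`print(gradients)` → prints [10.0, 1.0, 5.0]
`print(grad_refs[0] is grad_refs[1])` → prints True

Answer:
[10.0, 1.0, 5.0]
True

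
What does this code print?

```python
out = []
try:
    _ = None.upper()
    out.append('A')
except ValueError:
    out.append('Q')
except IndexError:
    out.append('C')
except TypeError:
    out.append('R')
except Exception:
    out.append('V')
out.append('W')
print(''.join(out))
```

Execution trace: 'V' (except Exception) → 'W' (after the try/except). Output: VW

Answer: VW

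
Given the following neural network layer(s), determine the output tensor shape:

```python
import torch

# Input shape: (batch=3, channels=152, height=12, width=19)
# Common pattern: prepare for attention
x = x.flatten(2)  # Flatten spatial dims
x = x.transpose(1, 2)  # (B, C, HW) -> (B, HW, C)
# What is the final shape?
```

Input: (3, 152, 12, 19) -> after flatten(2): (3, 152, 228) -> Output: (3, 228, 152)

Answer: (3, 228, 152)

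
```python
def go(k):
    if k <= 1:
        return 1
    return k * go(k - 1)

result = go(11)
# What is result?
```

go(11) = 11 * 10 * 9 * 8 * 7 * 6 * 5 * 4 * 3 * 2 * 1 = 39916800

Answer: 39916800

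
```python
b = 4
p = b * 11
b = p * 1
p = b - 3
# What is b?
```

Trace:
`b = 4` → b = 4
`p = b * 11` → p = 44
`b = p * 1` → b = 44
`p = b - 3` → p = 41
So b = 44

Answer: 44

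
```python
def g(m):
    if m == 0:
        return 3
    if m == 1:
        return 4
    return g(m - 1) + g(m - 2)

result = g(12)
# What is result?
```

Build up from base cases: g(0)=3, g(1)=4, g(2)=7, g(3)=11, g(4)=18, g(5)=29, g(6)=47, ..., g(12)=843

Answer: 843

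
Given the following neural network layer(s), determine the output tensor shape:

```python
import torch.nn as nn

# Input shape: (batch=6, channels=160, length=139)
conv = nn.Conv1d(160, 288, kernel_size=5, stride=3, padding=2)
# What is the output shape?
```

Input: (6, 160, 139) -> Output: (6, 288, 47)

Answer: (6, 288, 47)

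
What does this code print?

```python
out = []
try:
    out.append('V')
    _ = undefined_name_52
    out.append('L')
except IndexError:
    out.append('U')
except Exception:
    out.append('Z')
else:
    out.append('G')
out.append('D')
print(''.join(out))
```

Execution trace: 'V' (try body) → 'Z' (except Exception) → 'D' (after the try/except). Output: VZD

Answer: VZD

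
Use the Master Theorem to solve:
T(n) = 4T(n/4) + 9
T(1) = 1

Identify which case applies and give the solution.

a=4, b=4, f(n)=9. log_4(4) = 1. Since c=0 < 1, Case 1 applies: T(n) = Θ(n^log_b(a)) = O(n).

Answer: O(n) - Case 1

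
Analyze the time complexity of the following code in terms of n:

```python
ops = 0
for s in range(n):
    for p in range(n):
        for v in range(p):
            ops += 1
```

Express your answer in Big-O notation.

Each loop level contributes: n × n × n. Multiplying the contributions gives O(n^3).

Answer: O(n^3)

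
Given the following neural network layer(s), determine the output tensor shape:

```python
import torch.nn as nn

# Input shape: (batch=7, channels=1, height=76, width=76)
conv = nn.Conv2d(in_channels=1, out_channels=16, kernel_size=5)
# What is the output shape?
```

Input: (7, 1, 76, 76) -> Output: (7, 16, 72, 72)

Answer: (7, 16, 72, 72)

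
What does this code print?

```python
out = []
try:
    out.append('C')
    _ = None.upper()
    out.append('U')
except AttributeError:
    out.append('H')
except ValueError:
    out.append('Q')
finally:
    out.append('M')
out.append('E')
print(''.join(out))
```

Execution trace: 'C' (try body) → 'H' (except AttributeError) → 'M' (finally) → 'E' (after the try/except). Output: CHME

Answer: CHME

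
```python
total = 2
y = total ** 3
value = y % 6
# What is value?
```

Trace:
`total = 2` → total = 2
`y = total ** 3` → y = 8
`value = y % 6` → value = 2
So value = 2

Answer: 2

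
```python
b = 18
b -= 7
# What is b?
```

Trace:
`b = 18` → b = 18
`b -= 7` → b = 11
So b = 11

Answer: 11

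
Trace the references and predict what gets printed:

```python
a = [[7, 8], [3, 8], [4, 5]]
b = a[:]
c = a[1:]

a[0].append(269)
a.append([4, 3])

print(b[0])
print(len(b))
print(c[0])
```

Key concept: slice with nested mutation.
Step by step:
`a = [[7, 8], [3, 8], [4, 5]]` → a = [[7, 8], [3, 8], [4, 5]]
`b = a[:]` → b = [[7, 8], [3, 8], [4, 5]]
`c = a[1:]` → c = [[3, 8], [4, 5]]
`a[0].append(269)` → a = [[7, 8, 269], [3, 8], [4, 5]]; b = [[7, 8, 269], [3, 8], [4, 5]]
`a.append([4, 3])` → a = [[7, 8, 269], [3, 8], [4, 5], [4, 3]]
`print(b[0])` → prints [7, 8, 269]
`print(len(b))` → prints 3
`print(c[0])` → prints [3, 8]

Answer:
[7, 8, 269]
3
[3, 8]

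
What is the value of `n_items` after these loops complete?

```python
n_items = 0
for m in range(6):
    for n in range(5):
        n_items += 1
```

6 * 5 = 30
`n_items` takes the values: 0 → 1 → 2 → 3 → 4 → 5 → 6 → 7 → 8 → 9 → 10 → 11 → 12 → 13 → 14 → 15 → 16 → 17 → 18 → 19 → 20 → 21 → 22 → 23 → 24 → 25 → 26 → 27 → 28 → 29 → 30

Answer: 30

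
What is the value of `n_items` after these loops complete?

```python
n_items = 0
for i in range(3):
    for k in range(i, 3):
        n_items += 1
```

Upper triangle: 3 + 2 + ... + 1
`n_items` takes the values: 0 → 1 → 2 → 3 → 4 → 5 → 6

Answer: 6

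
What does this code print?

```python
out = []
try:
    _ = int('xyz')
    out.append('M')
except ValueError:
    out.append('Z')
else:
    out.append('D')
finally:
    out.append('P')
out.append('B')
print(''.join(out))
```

Execution trace: 'Z' (except ValueError) → 'P' (finally) → 'B' (after the try/except). Output: ZPB

Answer: ZPB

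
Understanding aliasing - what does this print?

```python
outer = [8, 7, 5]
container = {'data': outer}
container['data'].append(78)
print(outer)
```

Key concept: dict holds reference to list.
Step by step:
`outer = [8, 7, 5]` → outer = [8, 7, 5]
`container = {'data': outer}` → container = {'data': [8, 7, 5]}
`container['data'].append(78)` → outer = [8, 7, 5, 78]; container = {'data': [8, 7, 5, 78]}
`print(outer)` → prints [8, 7, 5, 78]

Answer: [8, 7, 5, 78]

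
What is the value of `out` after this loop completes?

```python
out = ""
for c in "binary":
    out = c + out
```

Reverse 'binary'
`out` takes the values: "" → "b" → "ib" → "nib" → "anib" → "ranib" → "yranib"

Answer: "yranib"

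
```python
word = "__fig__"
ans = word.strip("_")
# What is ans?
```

Trace:
`word = "__fig__"` → word = '__fig__'
`ans = word.strip("_")` → ans = 'fig'
So ans = 'fig'

Answer: 'fig'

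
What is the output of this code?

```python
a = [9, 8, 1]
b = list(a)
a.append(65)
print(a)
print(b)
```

Key concept: list() constructor creates copy.
Step by step:
`a = [9, 8, 1]` → a = [9, 8, 1]
`b = list(a)` → b = [9, 8, 1]
`a.append(65)` → a = [9, 8, 1, 65]
`print(a)` → prints [9, 8, 1, 65]
`print(b)` → prints [9, 8, 1]

Answer:
[9, 8, 1, 65]
[9, 8, 1]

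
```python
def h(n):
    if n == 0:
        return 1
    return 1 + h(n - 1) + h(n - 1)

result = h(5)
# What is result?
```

h(n) = 1 + 2·h(n-1), h(0)=1. Closed form: (1+1)·2^5 - 1 = 63.

Answer: 63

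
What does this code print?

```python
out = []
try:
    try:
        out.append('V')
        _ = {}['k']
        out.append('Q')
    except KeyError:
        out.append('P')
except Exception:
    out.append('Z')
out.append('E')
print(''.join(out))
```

Execution trace: 'V' (inner try body) → 'P' (inner except KeyError) → 'E' (after the try/except). Output: VPE

Answer: VPE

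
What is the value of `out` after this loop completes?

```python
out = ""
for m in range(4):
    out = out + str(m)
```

Concatenate digits 0 to 3
`out` takes the values: "" → "0" → "01" → "012" → "0123"

Answer: "0123"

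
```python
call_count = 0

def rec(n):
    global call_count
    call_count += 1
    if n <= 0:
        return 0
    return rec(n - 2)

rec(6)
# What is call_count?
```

Linear recursion stepping by 2: 4 calls from n=6 down to ≤0.

Answer: 4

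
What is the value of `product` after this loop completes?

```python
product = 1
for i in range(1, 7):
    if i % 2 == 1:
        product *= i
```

Product of odd numbers 1 to 6
`product` takes the values: 1 → 3 → 15

Answer: 15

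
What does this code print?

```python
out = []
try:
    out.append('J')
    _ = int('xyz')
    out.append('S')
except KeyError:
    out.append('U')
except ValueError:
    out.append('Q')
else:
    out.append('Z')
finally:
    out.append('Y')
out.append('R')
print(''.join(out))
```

Execution trace: 'J' (try body) → 'Q' (except ValueError) → 'Y' (finally) → 'R' (after the try/except). Output: JQYR

Answer: JQYR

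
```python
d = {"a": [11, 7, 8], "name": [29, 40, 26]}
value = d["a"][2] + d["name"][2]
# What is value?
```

Trace:
`d = {"a": [11, 7, 8], "name": [29, 40, 26]}` → d = {'a': [11, 7, 8], 'name': [29, 40, 26]}
`value = d["a"][2] + d["name"][2]` → value = 34
So value = 34

Answer: 34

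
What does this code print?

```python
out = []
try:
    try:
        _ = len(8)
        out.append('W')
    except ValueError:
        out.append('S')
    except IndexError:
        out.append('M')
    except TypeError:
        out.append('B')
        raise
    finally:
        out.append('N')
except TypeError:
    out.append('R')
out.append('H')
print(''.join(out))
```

Execution trace: 'B' (except TypeError) → 'N' (finally) → 'R' (outer except TypeError) → 'H' (after the try/except). Output: BNRH

Answer: BNRH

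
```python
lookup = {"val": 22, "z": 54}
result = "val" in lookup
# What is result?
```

Trace:
`lookup = {"val": 22, "z": 54}` → lookup = {'val': 22, 'z': 54}
`result = "val" in lookup` → result = True
So result = True

Answer: True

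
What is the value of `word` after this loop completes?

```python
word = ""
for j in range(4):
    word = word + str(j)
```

Concatenate digits 0 to 3
`word` takes the values: "" → "0" → "01" → "012" → "0123"

Answer: "0123"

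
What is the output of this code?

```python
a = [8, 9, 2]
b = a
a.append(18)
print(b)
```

Key concept: basic list aliasing.
Step by step:
`a = [8, 9, 2]` → a = [8, 9, 2]
`b = a` → b = [8, 9, 2] (same object as a)
`a.append(18)` → a = [8, 9, 2, 18] (same object as b); b = [8, 9, 2, 18] (same object as a)
`print(b)` → prints [8, 9, 2, 18]

Answer: [8, 9, 2, 18]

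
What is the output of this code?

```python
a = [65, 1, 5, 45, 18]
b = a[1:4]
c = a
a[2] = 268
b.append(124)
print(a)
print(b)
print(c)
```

Key concept: slice vs alias.
Step by step:
`a = [65, 1, 5, 45, 18]` → a = [65, 1, 5, 45, 18]
`b = a[1:4]` → b = [1, 5, 45]
`c = a` → c = [65, 1, 5, 45, 18] (same object as a)
`a[2] = 268` → a = [65, 1, 268, 45, 18] (same object as c); c = [65, 1, 268, 45, 18] (same object as a)
`b.append(124)` → b = [1, 5, 45, 124]
`print(a)` → prints [65, 1, 268, 45, 18]
`print(b)` → prints [1, 5, 45, 124]
`print(c)` → prints [65, 1, 268, 45, 18]

Answer:
[65, 1, 268, 45, 18]
[1, 5, 45, 124]
[65, 1, 268, 45, 18]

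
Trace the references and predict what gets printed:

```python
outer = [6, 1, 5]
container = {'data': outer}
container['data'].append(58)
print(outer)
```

Key concept: dict holds reference to list.
Step by step:
`outer = [6, 1, 5]` → outer = [6, 1, 5]
`container = {'data': outer}` → container = {'data': [6, 1, 5]}
`container['data'].append(58)` → outer = [6, 1, 5, 58]; container = {'data': [6, 1, 5, 58]}
`print(outer)` → prints [6, 1, 5, 58]

Answer: [6, 1, 5, 58]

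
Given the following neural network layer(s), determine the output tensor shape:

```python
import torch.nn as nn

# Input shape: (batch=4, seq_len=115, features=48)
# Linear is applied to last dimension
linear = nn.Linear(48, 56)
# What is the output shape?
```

Input: (4, 115, 48) -> Output: (4, 115, 56)

Answer: (4, 115, 56)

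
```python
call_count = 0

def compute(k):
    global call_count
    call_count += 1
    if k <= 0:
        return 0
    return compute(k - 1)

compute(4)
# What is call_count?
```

Linear recursion stepping by 1: 5 calls from k=4 down to ≤0.

Answer: 5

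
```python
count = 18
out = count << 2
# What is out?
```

Trace:
`count = 18` → count = 18
`out = count << 2` → out = 72
So out = 72

Answer: 72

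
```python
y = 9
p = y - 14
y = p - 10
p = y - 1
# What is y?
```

Trace:
`y = 9` → y = 9
`p = y - 14` → p = -5
`y = p - 10` → y = -15
`p = y - 1` → p = -16
So y = -15

Answer: -15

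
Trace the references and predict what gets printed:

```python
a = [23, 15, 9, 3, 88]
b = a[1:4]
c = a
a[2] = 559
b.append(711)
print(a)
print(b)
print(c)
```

Key concept: slice vs alias.
Step by step:
`a = [23, 15, 9, 3, 88]` → a = [23, 15, 9, 3, 88]
`b = a[1:4]` → b = [15, 9, 3]
`c = a` → c = [23, 15, 9, 3, 88] (same object as a)
`a[2] = 559` → a = [23, 15, 559, 3, 88] (same object as c); c = [23, 15, 559, 3, 88] (same object as a)
`b.append(711)` → b = [15, 9, 3, 711]
`print(a)` → prints [23, 15, 559, 3, 88]
`print(b)` → prints [15, 9, 3, 711]
`print(c)` → prints [23, 15, 559, 3, 88]

Answer:
[23, 15, 559, 3, 88]
[15, 9, 3, 711]
[23, 15, 559, 3, 88]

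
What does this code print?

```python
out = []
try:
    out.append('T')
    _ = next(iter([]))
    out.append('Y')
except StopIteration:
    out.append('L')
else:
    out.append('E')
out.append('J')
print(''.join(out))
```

Execution trace: 'T' (try body) → 'L' (except StopIteration) → 'J' (after the try/except). Output: TLJ

Answer: TLJ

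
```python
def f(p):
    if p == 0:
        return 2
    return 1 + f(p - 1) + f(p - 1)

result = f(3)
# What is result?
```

f(p) = 1 + 2·f(p-1), f(0)=2. Closed form: (2+1)·2^3 - 1 = 23.

Answer: 23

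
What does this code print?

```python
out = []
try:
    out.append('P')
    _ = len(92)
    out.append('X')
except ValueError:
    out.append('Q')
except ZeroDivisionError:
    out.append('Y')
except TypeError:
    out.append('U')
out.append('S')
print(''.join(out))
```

Execution trace: 'P' (try body) → 'U' (except TypeError) → 'S' (after the try/except). Output: PUS

Answer: PUS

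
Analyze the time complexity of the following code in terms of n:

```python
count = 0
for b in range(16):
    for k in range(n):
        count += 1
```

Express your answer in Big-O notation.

Each loop level contributes: 1 × n. Multiplying the contributions gives O(n).

Answer: O(n)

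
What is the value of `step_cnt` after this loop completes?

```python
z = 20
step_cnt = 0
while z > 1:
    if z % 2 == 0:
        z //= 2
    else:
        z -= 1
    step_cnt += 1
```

Steps to reduce 20 to 1
`step_cnt` takes the values: 0 → 1 → 2 → 3 → 4 → 5

Answer: 5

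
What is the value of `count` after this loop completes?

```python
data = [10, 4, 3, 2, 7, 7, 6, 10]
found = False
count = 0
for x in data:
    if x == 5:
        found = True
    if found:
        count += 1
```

Count elements after first 5 in [10, 4, 3, 2, 7, 7, 6, 10]
`count` takes the values: 0

Answer: 0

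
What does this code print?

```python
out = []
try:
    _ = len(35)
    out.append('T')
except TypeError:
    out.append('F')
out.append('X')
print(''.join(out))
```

Execution trace: 'F' (except TypeError) → 'X' (after the try/except). Output: FX

Answer: FX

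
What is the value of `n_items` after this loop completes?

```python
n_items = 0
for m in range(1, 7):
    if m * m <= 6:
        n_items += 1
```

Count numbers where m² ≤ 6
`n_items` takes the values: 0 → 1 → 2

Answer: 2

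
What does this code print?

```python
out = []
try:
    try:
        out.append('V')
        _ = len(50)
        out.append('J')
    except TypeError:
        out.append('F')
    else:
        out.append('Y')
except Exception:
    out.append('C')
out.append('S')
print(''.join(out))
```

Execution trace: 'V' (inner try body) → 'F' (inner except TypeError) → 'S' (after the try/except). Output: VFS

Answer: VFS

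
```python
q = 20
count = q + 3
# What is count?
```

Trace:
`q = 20` → q = 20
`count = q + 3` → count = 23
So count = 23

Answer: 23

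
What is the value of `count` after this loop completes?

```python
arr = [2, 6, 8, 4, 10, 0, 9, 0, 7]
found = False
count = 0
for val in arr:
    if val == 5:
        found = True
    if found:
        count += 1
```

Count elements after first 5 in [2, 6, 8, 4, 10, 0, 9, 0, 7]
`count` takes the values: 0

Answer: 0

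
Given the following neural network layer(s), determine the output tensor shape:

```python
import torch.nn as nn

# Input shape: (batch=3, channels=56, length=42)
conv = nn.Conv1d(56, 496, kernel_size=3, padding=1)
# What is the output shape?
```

Input: (3, 56, 42) -> Output: (3, 496, 42)

Answer: (3, 496, 42)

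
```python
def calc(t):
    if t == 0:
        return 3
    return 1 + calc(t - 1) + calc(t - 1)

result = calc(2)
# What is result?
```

calc(t) = 1 + 2·calc(t-1), calc(0)=3. Closed form: (3+1)·2^2 - 1 = 15.

Answer: 15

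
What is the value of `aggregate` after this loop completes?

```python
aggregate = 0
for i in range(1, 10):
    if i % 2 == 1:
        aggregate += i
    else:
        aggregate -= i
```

Add odd, subtract even
`aggregate` takes the values: 0 → 1 → -1 → 2 → -2 → 3 → -3 → 4 → -4 → 5

Answer: 5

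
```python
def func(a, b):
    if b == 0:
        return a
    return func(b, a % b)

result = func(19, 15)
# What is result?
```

func(19, 15) -> func(15, 4) -> func(4, 3) -> func(3, 1) -> func(1, 0) -> 1

Answer: 1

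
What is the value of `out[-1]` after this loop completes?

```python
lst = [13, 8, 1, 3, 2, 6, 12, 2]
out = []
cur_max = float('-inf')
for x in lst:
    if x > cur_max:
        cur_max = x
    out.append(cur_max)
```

Running max ends at 13
`out` takes the values: [] → [13] → [13, 13] → [13, 13, 13] → [13, 13, 13, 13] → [13, 13, 13, 13, 13] → [13, 13, 13, 13, 13, 13] → [13, 13, 13, 13, 13, 13, 13] → [13, 13, 13, 13, 13, 13, 13, 13]
So `out[-1]` = 13

Answer: 13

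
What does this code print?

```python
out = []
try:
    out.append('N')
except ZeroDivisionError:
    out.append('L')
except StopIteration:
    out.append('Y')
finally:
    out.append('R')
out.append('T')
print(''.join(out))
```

Execution trace: 'N' (try body, no exception) → 'R' (finally) → 'T' (after the try/except). Output: NRT

Answer: NRT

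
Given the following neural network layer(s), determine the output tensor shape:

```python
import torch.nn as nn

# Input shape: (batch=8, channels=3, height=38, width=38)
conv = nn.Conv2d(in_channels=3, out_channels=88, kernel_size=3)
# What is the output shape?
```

Input: (8, 3, 38, 38) -> Output: (8, 88, 36, 36)

Answer: (8, 88, 36, 36)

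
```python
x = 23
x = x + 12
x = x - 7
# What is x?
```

Trace:
`x = 23` → x = 23
`x = x + 12` → x = 35
`x = x - 7` → x = 28
So x = 28

Answer: 28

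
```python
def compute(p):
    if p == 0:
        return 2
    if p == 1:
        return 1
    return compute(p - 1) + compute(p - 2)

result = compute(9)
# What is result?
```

Build up from base cases: compute(0)=2, compute(1)=1, compute(2)=3, compute(3)=4, compute(4)=7, compute(5)=11, compute(6)=18, ..., compute(9)=76

Answer: 76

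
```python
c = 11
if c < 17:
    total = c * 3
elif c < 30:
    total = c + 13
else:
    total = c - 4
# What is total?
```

Trace:
`c = 11` → c = 11
`if c < 17: ...` → c < 17 is True → total = 33
So total = 33

Answer: 33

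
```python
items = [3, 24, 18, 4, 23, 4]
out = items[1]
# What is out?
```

Trace:
`items = [3, 24, 18, 4, 23, 4]` → items = [3, 24, 18, 4, 23, 4]
`out = items[1]` → out = 24
So out = 24

Answer: 24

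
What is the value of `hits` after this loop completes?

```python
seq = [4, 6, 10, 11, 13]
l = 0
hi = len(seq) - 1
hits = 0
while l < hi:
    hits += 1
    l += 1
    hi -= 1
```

Iterations until pointers meet (list length 5)
`hits` takes the values: 0 → 1 → 2

Answer: 2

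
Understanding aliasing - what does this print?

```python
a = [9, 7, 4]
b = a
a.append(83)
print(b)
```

Key concept: basic list aliasing.
Step by step:
`a = [9, 7, 4]` → a = [9, 7, 4]
`b = a` → b = [9, 7, 4] (same object as a)
`a.append(83)` → a = [9, 7, 4, 83] (same object as b); b = [9, 7, 4, 83] (same object as a)
`print(b)` → prints [9, 7, 4, 83]

Answer: [9, 7, 4, 83]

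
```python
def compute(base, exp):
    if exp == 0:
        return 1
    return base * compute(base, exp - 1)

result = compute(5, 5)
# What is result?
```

compute(5, 5) = 5 * 5 * 5 * 5 * 5 = 3125

Answer: 3125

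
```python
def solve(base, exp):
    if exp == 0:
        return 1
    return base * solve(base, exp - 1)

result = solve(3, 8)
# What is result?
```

solve(3, 8) = 3 * 3 * 3 * 3 * 3 * 3 * 3 * 3 = 6561

Answer: 6561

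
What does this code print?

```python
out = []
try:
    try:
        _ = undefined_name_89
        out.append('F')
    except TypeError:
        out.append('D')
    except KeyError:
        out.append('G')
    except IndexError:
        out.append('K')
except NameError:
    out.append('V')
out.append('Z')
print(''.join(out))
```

Execution trace: 'V' (outer except NameError) → 'Z' (after the try/except). Output: VZ

Answer: VZ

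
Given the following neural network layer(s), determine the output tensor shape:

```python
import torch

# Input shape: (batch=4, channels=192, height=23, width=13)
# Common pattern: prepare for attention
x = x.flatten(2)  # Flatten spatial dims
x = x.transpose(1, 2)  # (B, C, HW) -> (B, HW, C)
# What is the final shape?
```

Input: (4, 192, 23, 13) -> after flatten(2): (4, 192, 299) -> Output: (4, 299, 192)

Answer: (4, 299, 192)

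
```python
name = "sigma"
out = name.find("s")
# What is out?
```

Trace:
`name = "sigma"` → name = 'sigma'
`out = name.find("s")` → out = 0
So out = 0

Answer: 0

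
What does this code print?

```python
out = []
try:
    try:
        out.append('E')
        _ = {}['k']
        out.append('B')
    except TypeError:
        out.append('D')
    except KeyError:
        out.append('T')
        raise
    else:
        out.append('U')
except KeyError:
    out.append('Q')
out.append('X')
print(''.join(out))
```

Execution trace: 'E' (inner try body) → 'T' (inner except KeyError) → 'Q' (outer except KeyError) → 'X' (after the try/except). Output: ETQX

Answer: ETQX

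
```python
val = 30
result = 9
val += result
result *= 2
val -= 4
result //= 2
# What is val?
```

Trace:
`val = 30` → val = 30
`result = 9` → result = 9
`val += result` → val = 39
`result *= 2` → result = 18
`val -= 4` → val = 35
`result //= 2` → result = 9
So val = 35

Answer: 35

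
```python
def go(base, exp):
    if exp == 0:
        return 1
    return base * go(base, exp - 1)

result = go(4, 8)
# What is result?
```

go(4, 8) = 4 * 4 * 4 * 4 * 4 * 4 * 4 * 4 = 65536

Answer: 65536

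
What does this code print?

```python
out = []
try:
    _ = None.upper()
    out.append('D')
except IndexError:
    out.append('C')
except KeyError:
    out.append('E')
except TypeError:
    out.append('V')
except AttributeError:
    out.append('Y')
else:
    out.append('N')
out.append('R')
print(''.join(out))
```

Execution trace: 'Y' (except AttributeError) → 'R' (after the try/except). Output: YR

Answer: YR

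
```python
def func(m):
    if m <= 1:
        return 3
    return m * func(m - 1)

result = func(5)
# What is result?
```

func(5) = 5 * 4 * 3 * 2 * 3 = 360

Answer: 360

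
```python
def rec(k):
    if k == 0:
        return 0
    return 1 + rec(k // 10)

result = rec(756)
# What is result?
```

Count of digits of 756: 3

Answer: 3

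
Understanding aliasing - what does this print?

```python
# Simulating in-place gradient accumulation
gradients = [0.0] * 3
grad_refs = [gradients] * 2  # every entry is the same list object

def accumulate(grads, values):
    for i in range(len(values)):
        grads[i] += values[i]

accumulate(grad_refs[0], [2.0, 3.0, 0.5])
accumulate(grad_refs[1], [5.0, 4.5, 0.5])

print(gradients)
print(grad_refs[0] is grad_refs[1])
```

Key concept: gradient accumulation aliasing.
Step by step:
`gradients = [0.0] * 3` → gradients = [0.0, 0.0, 0.0]
`grad_refs = [gradients] * 2` → grad_refs = [[0.0, 0.0, 0.0], [0.0, 0.0, 0.0]]
`accumulate(grad_refs[0], [2.0, 3.0, 0.5])` → gradients = [2.0, 3.0, 0.5]; grad_refs = [[2.0, 3.0, 0.5], [2.0, 3.0, 0.5]]
`accumulate(grad_refs[1], [5.0, 4.5, 0.5])` → gradients = [7.0, 7.5, 1.0]; grad_refs = [[7.0, 7.5, 1.0], [7.0, 7.5, 1.0]]
`print(gradients)` → prints [7.0, 7.5, 1.0]
`print(grad_refs[0] is grad_refs[1])` → prints True

Answer:
[7.0, 7.5, 1.0]
True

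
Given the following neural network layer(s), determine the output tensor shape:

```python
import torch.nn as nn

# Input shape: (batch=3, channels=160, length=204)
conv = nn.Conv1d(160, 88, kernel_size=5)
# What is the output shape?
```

Input: (3, 160, 204) -> Output: (3, 88, 200)

Answer: (3, 88, 200)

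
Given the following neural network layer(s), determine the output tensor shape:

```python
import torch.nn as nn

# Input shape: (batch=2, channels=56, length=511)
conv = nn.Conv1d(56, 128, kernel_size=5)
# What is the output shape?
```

Input: (2, 56, 511) -> Output: (2, 128, 507)

Answer: (2, 128, 507)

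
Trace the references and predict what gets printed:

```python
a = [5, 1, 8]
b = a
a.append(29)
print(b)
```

Key concept: basic list aliasing.
Step by step:
`a = [5, 1, 8]` → a = [5, 1, 8]
`b = a` → b = [5, 1, 8] (same object as a)
`a.append(29)` → a = [5, 1, 8, 29] (same object as b); b = [5, 1, 8, 29] (same object as a)
`print(b)` → prints [5, 1, 8, 29]

Answer: [5, 1, 8, 29]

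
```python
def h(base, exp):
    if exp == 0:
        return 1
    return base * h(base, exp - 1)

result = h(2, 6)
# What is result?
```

h(2, 6) = 2 * 2 * 2 * 2 * 2 * 2 = 64

Answer: 64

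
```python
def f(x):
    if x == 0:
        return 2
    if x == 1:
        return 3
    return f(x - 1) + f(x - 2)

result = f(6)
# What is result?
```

Build up from base cases: f(0)=2, f(1)=3, f(2)=5, f(3)=8, f(4)=13, f(5)=21, f(6)=34

Answer: 34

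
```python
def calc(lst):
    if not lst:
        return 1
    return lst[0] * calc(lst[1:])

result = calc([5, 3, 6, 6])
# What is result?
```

Product over [5, 3, 6, 6] = 5 * 3 * 6 * 6 = 540

Answer: 540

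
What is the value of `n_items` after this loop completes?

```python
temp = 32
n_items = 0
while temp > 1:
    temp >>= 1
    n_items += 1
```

Count right shifts until 1
`n_items` takes the values: 0 → 1 → 2 → 3 → 4 → 5

Answer: 5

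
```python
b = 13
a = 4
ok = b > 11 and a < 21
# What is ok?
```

Trace:
`b = 13` → b = 13
`a = 4` → a = 4
`ok = b > 11 and a < 21` → ok = True
So ok = True

Answer: True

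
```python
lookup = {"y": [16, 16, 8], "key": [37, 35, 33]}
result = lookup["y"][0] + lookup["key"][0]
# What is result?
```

Trace:
`lookup = {"y": [16, 16, 8], "key": [37, 35, 33]}` → lookup = {'y': [16, 16, 8], 'key': [37, 35, 33]}
`result = lookup["y"][0] + lookup["key"][0]` → result = 53
So result = 53

Answer: 53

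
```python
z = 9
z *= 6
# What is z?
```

Trace:
`z = 9` → z = 9
`z *= 6` → z = 54
So z = 54

Answer: 54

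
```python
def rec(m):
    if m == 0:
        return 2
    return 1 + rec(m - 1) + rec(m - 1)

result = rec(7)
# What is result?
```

rec(m) = 1 + 2·rec(m-1), rec(0)=2. Closed form: (2+1)·2^7 - 1 = 383.

Answer: 383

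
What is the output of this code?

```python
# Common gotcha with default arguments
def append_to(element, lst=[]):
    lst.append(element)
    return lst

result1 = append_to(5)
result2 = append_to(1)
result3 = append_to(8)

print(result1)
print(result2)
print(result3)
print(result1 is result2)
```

Key concept: mutable default argument gotcha.
Step by step:
`result1 = append_to(5)` → result1 = [5]
`result2 = append_to(1)` → result1 = [5, 1] (same object as result2); result2 = [5, 1] (same object as result1)
`result3 = append_to(8)` → result1 = [5, 1, 8] (same object as result2, result3); result2 = [5, 1, 8] (same object as result1, result3); result3 = [5, 1, 8] (same object as result1, result2)
`print(result1)` → prints [5, 1, 8]
`print(result2)` → prints [5, 1, 8]
`print(result3)` → prints [5, 1, 8]
`print(result1 is result2)` → prints True

Answer:
[5, 1, 8]
[5, 1, 8]
[5, 1, 8]
True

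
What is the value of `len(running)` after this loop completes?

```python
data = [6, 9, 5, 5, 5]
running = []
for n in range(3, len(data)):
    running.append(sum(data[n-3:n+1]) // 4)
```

Number of 4-element averages
`running` takes the values: [] → [6] → [6, 6]
So `len(running)` = 2

Answer: 2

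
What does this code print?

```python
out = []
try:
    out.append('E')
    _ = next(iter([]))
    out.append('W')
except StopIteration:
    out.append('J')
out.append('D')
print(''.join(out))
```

Execution trace: 'E' (try body) → 'J' (except StopIteration) → 'D' (after the try/except). Output: EJD

Answer: EJD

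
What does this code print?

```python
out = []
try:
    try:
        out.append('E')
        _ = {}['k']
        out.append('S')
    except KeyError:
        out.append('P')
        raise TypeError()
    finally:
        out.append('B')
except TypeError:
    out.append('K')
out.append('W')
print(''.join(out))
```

Execution trace: 'E' (inner try body) → 'P' (inner except KeyError) → 'B' (inner finally) → 'K' (outer except TypeError) → 'W' (after the try/except). Output: EPBKW

Answer: EPBKW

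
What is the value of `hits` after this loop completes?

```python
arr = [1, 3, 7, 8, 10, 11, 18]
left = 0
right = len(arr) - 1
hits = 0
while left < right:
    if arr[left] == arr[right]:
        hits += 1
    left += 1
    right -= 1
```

Count matching pairs from ends
`hits` takes the values: 0

Answer: 0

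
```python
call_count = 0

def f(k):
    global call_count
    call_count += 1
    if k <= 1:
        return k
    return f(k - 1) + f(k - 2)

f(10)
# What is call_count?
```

Calls(k) = 1 + Calls(k-1) + Calls(k-2); Calls(0)=Calls(1)=1. For k=10 this gives 177.

Answer: 177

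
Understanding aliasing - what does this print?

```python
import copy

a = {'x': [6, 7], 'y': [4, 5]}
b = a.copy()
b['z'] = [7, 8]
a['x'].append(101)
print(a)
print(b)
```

Key concept: shallow copy of dict with mutable values.
Step by step:
`a = {'x': [6, 7], 'y': [4, 5]}` → a = {'x': [6, 7], 'y': [4, 5]}
`b = a.copy()` → b = {'x': [6, 7], 'y': [4, 5]}
`b['z'] = [7, 8]` → b = {'x': [6, 7], 'y': [4, 5], 'z': [7, 8]}
`a['x'].append(101)` → a = {'x': [6, 7, 101], 'y': [4, 5]}; b = {'x': [6, 7, 101], 'y': [4, 5], 'z': [7, 8]}
`print(a)` → prints {'x': [6, 7, 101], 'y': [4, 5]}
`print(b)` → prints {'x': [6, 7, 101], 'y': [4, 5], 'z': [7, 8]}

Answer:
{'x': [6, 7, 101], 'y': [4, 5]}
{'x': [6, 7, 101], 'y': [4, 5], 'z': [7, 8]}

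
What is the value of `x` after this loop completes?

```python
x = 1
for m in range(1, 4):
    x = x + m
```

Start at 1, add 1 through 3
`x` takes the values: 1 → 2 → 4 → 7

Answer: 7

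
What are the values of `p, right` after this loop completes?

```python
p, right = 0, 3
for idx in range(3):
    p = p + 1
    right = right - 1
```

p goes 0→3, right goes 3→0
`p, right` takes the values: (0, 3) → (1, 3) → (1, 2) → (2, 2) → (2, 1) → (3, 1) → (3, 0)

Answer: 3, 0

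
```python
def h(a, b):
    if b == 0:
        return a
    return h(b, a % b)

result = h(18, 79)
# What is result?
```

h(18, 79) -> h(79, 18) -> h(18, 7) -> h(7, 4) -> h(4, 3) -> h(3, 1) -> h(1, 0) -> 1

Answer: 1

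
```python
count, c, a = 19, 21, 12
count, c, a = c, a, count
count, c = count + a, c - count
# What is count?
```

Trace:
`count, c, a = 19, 21, 12` → count = 19; c = 21; a = 12
`count, c, a = c, a, count` → count = 21; c = 12; a = 19
`count, c = count + a, c - count` → count = 40; c = -9
So count = 40

Answer: 40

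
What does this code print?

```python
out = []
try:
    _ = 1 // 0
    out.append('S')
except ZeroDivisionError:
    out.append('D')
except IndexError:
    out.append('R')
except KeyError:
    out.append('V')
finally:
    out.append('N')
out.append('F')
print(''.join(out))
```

Execution trace: 'D' (except ZeroDivisionError) → 'N' (finally) → 'F' (after the try/except). Output: DNF

Answer: DNF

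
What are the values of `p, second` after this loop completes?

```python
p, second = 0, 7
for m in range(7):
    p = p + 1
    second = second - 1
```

p goes 0→7, second goes 7→0
`p, second` takes the values: (0, 7) → (1, 7) → (1, 6) → (2, 6) → (2, 5) → (3, 5) → (3, 4) → (4, 4) → (4, 3) → (5, 3) → (5, 2) → (6, 2) → (6, 1) → (7, 1) → (7, 0)

Answer: 7, 0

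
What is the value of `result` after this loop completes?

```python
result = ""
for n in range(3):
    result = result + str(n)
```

Concatenate digits 0 to 2
`result` takes the values: "" → "0" → "01" → "012"

Answer: "012"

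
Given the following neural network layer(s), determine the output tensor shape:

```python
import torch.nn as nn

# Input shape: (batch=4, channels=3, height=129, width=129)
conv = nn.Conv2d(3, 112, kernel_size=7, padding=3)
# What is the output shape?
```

Input: (4, 3, 129, 129) -> Output: (4, 112, 129, 129)

Answer: (4, 112, 129, 129)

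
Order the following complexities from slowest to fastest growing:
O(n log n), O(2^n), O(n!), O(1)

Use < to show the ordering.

Ordered by growth rate: O(1) < O(n log n) < O(2^n) < O(n!)

Answer: O(1) < O(n log n) < O(2^n) < O(n!)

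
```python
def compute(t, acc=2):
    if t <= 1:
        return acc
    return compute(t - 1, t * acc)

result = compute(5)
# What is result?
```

Accumulator trace (n, acc): (5, 2) -> (4, 10) -> (3, 40) -> (2, 120) -> (1, 240) -> return 240

Answer: 240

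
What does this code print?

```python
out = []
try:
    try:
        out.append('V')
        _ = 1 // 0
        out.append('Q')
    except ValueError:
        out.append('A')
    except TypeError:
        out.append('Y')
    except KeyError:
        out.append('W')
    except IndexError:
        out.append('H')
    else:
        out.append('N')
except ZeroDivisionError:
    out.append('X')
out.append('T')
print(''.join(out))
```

Execution trace: 'V' (try body) → 'X' (outer except ZeroDivisionError) → 'T' (after the try/except). Output: VXT

Answer: VXT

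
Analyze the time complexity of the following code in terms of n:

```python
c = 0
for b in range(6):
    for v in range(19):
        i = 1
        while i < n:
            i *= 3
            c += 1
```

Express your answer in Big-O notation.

Each loop level contributes: 1 × 1 × log n. Multiplying the contributions gives O(log n).

Answer: O(log n)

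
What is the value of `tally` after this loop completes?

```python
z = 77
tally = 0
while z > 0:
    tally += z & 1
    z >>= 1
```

Count set bits in 77 (binary: 0b1001101)
`tally` takes the values: 0 → 1 → 2 → 3 → 4

Answer: 4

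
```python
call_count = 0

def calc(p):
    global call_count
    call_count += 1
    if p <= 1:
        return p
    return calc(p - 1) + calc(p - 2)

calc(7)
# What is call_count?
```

Calls(p) = 1 + Calls(p-1) + Calls(p-2); Calls(0)=Calls(1)=1. For p=7 this gives 41.

Answer: 41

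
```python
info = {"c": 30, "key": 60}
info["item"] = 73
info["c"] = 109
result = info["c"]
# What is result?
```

Trace:
`info = {"c": 30, "key": 60}` → info = {'c': 30, 'key': 60}
`info["item"] = 73` → info = {'c': 30, 'key': 60, 'item': 73}
`info["c"] = 109` → info = {'c': 109, 'key': 60, 'item': 73}
`result = info["c"]` → result = 109
So result = 109

Answer: 109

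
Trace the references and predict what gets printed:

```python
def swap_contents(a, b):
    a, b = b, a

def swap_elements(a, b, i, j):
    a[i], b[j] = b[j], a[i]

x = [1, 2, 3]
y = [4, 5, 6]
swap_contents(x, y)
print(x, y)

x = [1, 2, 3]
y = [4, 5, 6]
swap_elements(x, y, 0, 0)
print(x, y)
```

Key concept: parameter rebinding vs mutation.
Step by step:
`x = [1, 2, 3]` → x = [1, 2, 3]
`y = [4, 5, 6]` → y = [4, 5, 6]
`swap_contents(x, y)` → no visible change to tracked variables
`print(x, y)` → prints [1, 2, 3] [4, 5, 6]
`x = [1, 2, 3]` → x = [1, 2, 3]
`y = [4, 5, 6]` → y = [4, 5, 6]
`swap_elements(x, y, 0, 0)` → x = [4, 2, 3]; y = [1, 5, 6]
`print(x, y)` → prints [4, 2, 3] [1, 5, 6]

Answer:
[1, 2, 3] [4, 5, 6]
[4, 2, 3] [1, 5, 6]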